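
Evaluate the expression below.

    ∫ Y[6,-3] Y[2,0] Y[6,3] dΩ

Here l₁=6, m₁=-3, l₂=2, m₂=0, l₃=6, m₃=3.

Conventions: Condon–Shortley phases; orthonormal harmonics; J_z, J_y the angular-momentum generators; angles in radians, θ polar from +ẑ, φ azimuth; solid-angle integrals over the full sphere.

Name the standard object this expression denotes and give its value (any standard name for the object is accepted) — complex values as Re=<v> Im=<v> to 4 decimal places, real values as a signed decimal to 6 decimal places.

Gaunt coefficient, -0.057344

This is a Gaunt coefficient — the integral of a triple product of spherical harmonics over the sphere.
Rules hold: Σm=0, L=14 even, 4≤6≤8.
N = 13·5·13 = 845
Δ = 2!·10!·2!/15! = 1/90090
Racah Σ t=0..2: t=0:+1/69120 t=1:−1/14400 t=2:+1/69120 = -7/172800
⇒ 3j(6 2 6; 0 0 0)² = 14/715, sgn -1
Racah Σ t=0..2: t=0:+1/1451520 t=1:−1/80640 t=2:+1/120960 = -1/290304
⇒ 3j(6 2 6; -3 0 3)² = 5/2002, sgn +1
4πI² = N·(3j₀)²·(3jₘ)² = 5/121
I = -1·√(0.0413223/4π) = -0.05734392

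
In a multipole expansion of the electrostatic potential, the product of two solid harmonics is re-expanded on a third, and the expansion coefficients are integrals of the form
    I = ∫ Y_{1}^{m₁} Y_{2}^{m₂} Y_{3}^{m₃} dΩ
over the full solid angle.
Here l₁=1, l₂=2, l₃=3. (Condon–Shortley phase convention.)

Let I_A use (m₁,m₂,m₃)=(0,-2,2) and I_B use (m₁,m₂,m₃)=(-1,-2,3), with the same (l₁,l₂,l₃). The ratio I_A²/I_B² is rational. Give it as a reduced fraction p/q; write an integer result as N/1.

1/3

Same 1,2,3: normalisation and zero-m 3j drop out of the ratio.
A: Δ: 0! 2! 4! / 7! → 1/105; sum: t=0:+1/24 = 1/24; 3j²(1 2 3; 0 -2 2) = Δ·Π!·Σ² = 1/21  (sign -1)
B: Δ: 0! 2! 4! / 7! → 1/105; sum: t=0:+1/48 = 1/48; 3j²(1 2 3; -1 -2 3) = Δ·Π!·Σ² = 1/7  (sign +1)
I_A²/I_B² = (1/21)/(1/7) = 1/3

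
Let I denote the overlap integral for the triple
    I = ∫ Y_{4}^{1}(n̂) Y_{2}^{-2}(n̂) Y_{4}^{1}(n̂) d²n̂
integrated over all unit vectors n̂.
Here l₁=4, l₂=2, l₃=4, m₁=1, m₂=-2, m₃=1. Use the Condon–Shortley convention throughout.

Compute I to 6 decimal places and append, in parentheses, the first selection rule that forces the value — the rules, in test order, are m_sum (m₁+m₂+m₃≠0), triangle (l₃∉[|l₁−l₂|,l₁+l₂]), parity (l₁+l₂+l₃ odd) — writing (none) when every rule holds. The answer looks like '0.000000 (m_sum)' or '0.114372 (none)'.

0.200662 (none)

Rules hold: Σm=0, L=10 even, 2≤4≤6.
N = 9·5·9 = 405
Δ = 2!·6!·2!/11! = 1/13860
Racah Σ t=0..2: t=0:+1/192 t=1:−1/36 t=2:+1/192 = -5/288
⇒ 3j(4 2 4; 0 0 0)² = 20/693, sgn -1
Racah Σ t=0..0: t=0:+1/144 = 1/144
⇒ 3j(4 2 4; 1 -2 1)² = 10/231, sgn -1
4πI² = N·(3j₀)²·(3jₘ)² = 3000/5929
I = +1·√(0.505988/4π) = 0.20066192
No selection rule forces the value: the integral is nonzero (none).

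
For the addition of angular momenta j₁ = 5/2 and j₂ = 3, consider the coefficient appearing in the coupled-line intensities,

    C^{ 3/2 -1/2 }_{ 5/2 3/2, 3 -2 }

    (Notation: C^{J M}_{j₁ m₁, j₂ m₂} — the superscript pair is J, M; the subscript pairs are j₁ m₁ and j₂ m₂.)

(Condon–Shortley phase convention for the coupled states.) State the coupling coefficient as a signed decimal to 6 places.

triangle: 4!·1!·2!/8! = 48/40320
(j±m)!: 4!·1!·1!·5!·1!·2! = 5760
prefactor² = (2J+1)·Δ·N² = 192/7
  k=0: +1/(0!·4!·1!·1!·0!·1!) = 1/24
  k=1: −1/(1!·3!·0!·0!·1!·2!) = -1/12
Σ = -1/24  ⇒  CG² = 192/7·(-1/24)² = 1/21
CG = −√(1/21) = -0.218218

-0.218218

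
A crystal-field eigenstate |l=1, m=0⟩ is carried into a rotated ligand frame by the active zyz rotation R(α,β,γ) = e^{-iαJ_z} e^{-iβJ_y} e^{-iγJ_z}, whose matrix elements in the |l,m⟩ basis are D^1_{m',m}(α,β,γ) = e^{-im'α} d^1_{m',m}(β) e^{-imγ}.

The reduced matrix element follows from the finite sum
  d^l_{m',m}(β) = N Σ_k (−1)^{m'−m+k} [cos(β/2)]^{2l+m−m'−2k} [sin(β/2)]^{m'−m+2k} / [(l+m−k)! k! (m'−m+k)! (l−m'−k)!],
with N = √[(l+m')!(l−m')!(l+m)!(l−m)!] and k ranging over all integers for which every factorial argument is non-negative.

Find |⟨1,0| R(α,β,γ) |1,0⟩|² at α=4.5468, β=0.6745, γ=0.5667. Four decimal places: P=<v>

P=0.6100

Split into d^1_{0,0}(β=0.6745) × two z-phases.
With c≡cos(β/2)=0.943668 and s≡sin(β/2)=0.330893, N=[1·1·1·1]^{1/2}=1.000000
The bounds max(0,m−m')=0 and min(l+m,l−m')=1 give 2 terms
  k=0: (−1)^0·1.0000/(1)·0.9437^2·0.3309^0 = +0.890510
  k=1: (−1)^1·1.0000/(1)·0.9437^0·0.3309^2 = -0.109490
d^1_{0,0}(0.6745) = +0.890510 -0.109490 = +0.781019
|D^1_{0,0}|² = |d^1_{0,0}(β)|² = (+0.781019)² = 0.609991 (the z-rotation phases have unit modulus)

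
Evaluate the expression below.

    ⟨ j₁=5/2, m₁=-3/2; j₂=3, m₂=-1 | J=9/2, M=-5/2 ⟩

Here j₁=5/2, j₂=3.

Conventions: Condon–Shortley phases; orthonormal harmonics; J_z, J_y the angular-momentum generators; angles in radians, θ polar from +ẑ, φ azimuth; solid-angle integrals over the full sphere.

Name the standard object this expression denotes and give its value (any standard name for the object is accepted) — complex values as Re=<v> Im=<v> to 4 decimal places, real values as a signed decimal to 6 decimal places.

This is a Clebsch–Gordan (vector-coupling) coefficient.
√[10·1!4!5!/11! · 1!4!2!4!2!7!] = √(92160/11)
  +(−1)^0/∏(0,1,4,2,0,3)! = 1/288  (running 1/288)
  +(−1)^1/∏(1,0,3,1,1,4)! = -1/144  (running -1/288)
⟨..|..⟩ = √(92160/11)·(-1/288) = -0.317821

Clebsch–Gordan coefficient, −√(10/99) ≈ -0.317821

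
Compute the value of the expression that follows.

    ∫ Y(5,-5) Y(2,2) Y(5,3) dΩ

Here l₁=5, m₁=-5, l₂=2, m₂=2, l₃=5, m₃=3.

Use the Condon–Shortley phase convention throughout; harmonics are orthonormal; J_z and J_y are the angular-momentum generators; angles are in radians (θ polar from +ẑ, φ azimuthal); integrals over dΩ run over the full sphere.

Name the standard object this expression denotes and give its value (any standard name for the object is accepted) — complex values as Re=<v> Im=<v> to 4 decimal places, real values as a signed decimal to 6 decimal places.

This is a Gaunt coefficient — the integral of a triple product of spherical harmonics over the sphere.
Checks pass: Σm=0; 12 even; l₃=5∈[3,7].
(2·5+1)(2·2+1)(2·5+1) = 605
Δ: 2! 8! 2! / 13! → 1/38610
sum: t=0:+1/2880 t=1:−1/576 t=2:+1/2880 = -1/960
3j²(5 2 5; 0 0 0) = Δ·Π!·Σ² = 10/429  (sign +1)
sum: t=2:+1/161280 = 1/161280
3j²(5 2 5; -5 2 3) = Δ·Π!·Σ² = 1/143  (sign +1)
combine: 4πI² = 605·10/429·1/143 = 50/507
take √, sign +1: I = 0.08858824

Gaunt coefficient, +0.088588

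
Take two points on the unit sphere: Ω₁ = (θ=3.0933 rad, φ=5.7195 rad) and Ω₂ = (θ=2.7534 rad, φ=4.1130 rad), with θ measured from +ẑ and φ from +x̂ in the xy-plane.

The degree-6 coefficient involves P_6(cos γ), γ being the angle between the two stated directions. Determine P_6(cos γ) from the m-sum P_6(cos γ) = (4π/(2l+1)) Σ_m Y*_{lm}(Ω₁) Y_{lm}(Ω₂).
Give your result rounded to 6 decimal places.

Term-by-term m-sum for l=6 (normalisation 4π/13 = 0.966644):
  m=-6: Y*=-0.000000+0.000000i  Y=+0.001276+0.000624i  product -0.000000-0.000000i
  m=-5: Y*=+0.000000+0.000000i  Y=+0.001735+0.011910i  product -0.000000+0.000000i
  m=-4: Y*=-0.000012-0.000015i  Y=-0.045392+0.041784i  product +0.000001+0.000000i
  m=-3: Y*=+0.000070+0.000579i  Y=-0.204642-0.047348i  product +0.000013-0.000122i
  m=-2: Y*=+0.005174-0.010893i  Y=-0.166233-0.426034i  product -0.005501-0.000393i
  m=-1: Y*=-0.132925+0.084021i  Y=+0.286580-0.419443i  product -0.002852+0.079833i
  m=+0: Y*=+0.992350-0.000000i  Y=-0.062938+0.000000i  product -0.062457+0.000000i
  m=+1: Y*=+0.132925+0.084021i  Y=-0.286580-0.419443i  product -0.002852-0.079833i
  m=+2: Y*=+0.005174+0.010893i  Y=-0.166233+0.426034i  product -0.005501+0.000393i
  m=+3: Y*=-0.000070+0.000579i  Y=+0.204642-0.047348i  product +0.000013+0.000122i
  m=+4: Y*=-0.000012+0.000015i  Y=-0.045392-0.041784i  product +0.000001-0.000000i
  m=+5: Y*=-0.000000+0.000000i  Y=-0.001735+0.011910i  product -0.000000-0.000000i
  m=+6: Y*=-0.000000-0.000000i  Y=+0.001276-0.000624i  product -0.000000+0.000000i
Total Σ_m = -0.079133+0.000000i. Multiply by 0.966644: -0.076493+0.000000i. P_6(cos γ) = -0.076493

-0.076493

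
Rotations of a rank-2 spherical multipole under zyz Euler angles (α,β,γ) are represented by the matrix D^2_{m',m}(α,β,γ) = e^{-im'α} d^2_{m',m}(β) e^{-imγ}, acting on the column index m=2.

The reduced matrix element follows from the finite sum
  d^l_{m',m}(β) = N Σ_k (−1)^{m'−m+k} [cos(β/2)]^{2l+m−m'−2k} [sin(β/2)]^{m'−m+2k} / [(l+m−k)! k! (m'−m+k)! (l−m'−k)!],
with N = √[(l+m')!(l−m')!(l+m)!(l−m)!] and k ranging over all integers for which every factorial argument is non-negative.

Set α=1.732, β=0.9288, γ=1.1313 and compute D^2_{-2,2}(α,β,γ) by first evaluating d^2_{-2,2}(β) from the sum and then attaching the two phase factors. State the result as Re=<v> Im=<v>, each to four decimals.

First d^2_{-2,2}(β=0.9288), then the phase factors e^{-i(-2)α} and e^{-i(2)γ}:
c=cos(0.928800/2)=0.894090, s=sin(0.928800/2)=0.447886; N=√[1·24·24·1]=24.000000
k: max(0,(2)−(-2))=4 … min(2+(2),2−(-2))=4
  k=4: (−1)^0·24.0000/(24)·0.8941^0·0.4479^4 = +0.040241
d^2_{-2,2}(0.9288) = +0.040241
Attach z-rotation phases: D = e^{-i(-2)(1.7320)}·(+0.040241)·e^{-i(2)(1.1313)} = +0.014529+0.037527i

Re=0.0145 Im=0.0375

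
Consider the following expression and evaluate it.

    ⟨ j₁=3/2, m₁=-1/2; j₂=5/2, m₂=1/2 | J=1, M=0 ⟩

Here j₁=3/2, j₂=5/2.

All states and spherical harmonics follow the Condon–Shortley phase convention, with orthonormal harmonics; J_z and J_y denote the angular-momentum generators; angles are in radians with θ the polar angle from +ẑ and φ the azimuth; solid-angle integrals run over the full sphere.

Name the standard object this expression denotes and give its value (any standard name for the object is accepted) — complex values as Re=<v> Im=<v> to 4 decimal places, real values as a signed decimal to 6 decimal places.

This is a Clebsch–Gordan (vector-coupling) coefficient.
triangle: 3!*0!*2!/6! = 12/720
(j±m)!: 1!*2!*3!*2!*1!*1! = 24
prefactor² = (2J+1)*Δ*N² = 6/5
  k=2: +1/(2!*1!*0!*1!*0!*1!) = 1/2
Σ = 1/2  ⇒  CG² = 6/5*(1/2)² = 3/10
CG = +√(3/10) = +0.547723

Clebsch–Gordan coefficient, +√(3/10) ≈ +0.547723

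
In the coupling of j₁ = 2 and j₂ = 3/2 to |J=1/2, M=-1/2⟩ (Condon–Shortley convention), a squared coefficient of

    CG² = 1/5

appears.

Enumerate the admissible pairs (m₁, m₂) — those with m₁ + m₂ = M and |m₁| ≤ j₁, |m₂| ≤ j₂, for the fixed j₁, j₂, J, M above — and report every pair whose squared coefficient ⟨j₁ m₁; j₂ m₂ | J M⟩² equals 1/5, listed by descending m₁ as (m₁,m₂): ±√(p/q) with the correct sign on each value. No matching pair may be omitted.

(0,-1/2): −√(1/5)

Admissible pairs with m₁+m₂ = M = -1/2: (-2,3/2), (-1,1/2), (0,-1/2), (1,-3/2)
  (m₁,m₂)=(1,-3/2): CG² = 1/10, CG = +√(1/10)
  (m₁,m₂)=(0,-1/2): CG² = 1/5, CG = −√(1/5)   ← matches the target
  (m₁,m₂)=(-1,1/2): CG² = 3/10, CG = +√(3/10)
  (m₁,m₂)=(-2,3/2): CG² = 2/5, CG = −√(2/5)
Pairs with CG² = 1/5: (0,-1/2): −√(1/5)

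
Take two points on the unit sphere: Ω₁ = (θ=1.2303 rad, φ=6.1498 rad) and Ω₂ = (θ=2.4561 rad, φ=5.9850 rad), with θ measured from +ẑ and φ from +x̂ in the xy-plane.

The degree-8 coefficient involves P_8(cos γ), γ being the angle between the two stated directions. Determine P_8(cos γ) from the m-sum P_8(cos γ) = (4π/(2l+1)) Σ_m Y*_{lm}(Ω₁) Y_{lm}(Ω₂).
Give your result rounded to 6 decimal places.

Expand P_8 via completeness: Σ_{m} conj(Y_{8,m}) at Ω₁ times Y_{8,m} at Ω₂ —
  m=-8: (0.15503 - 0.28129j) × (-0.00967 + 0.00912j) = 0.00107 + 0.00413j  (running Σ = 0.00107 + 0.00413j)
  m=-7: (0.27077 - 0.36588j) × (0.03211 - 0.05655j) = -0.01199 - 0.02706j  (running Σ = -0.01093 - 0.02293j)
  m=-6: (0.12372 - 0.12747j) × (-0.04192 + 0.18895j) = 0.01890 + 0.02872j  (running Σ = 0.00797 + 0.00580j)
  m=-5: (-0.21069 + 0.16587j) × (-0.03058 - 0.38205j) = 0.06981 + 0.07542j  (running Σ = 0.07779 + 0.08122j)
  m=-4: (-0.25090 + 0.14820j) × (0.17569 + 0.44237j) = -0.10964 - 0.08495j  (running Σ = -0.03185 - 0.00373j)
  m=-3: (0.13171 - 0.05571j) × (-0.15291 - 0.19055j) = -0.03076 - 0.01658j  (running Σ = -0.06261 - 0.02031j)
  m=-2: (0.30411 - 0.08311j) × (-0.19293 - 0.13097j) = -0.06956 - 0.02379j  (running Σ = -0.13217 - 0.04411j)
  m=-1: (-0.08470 + 0.01137j) × (0.35707 + 0.10975j) = -0.03149 - 0.00524j  (running Σ = -0.16366 - 0.04934j)
  m=0: (-0.31798 + 0.00000j) × (0.12226 + 0.00000j) = -0.03888 + 0.00000j  (running Σ = -0.20253 - 0.04934j)
  m=1: (0.08470 + 0.01137j) × (-0.35707 + 0.10975j) = -0.03149 + 0.00524j  (running Σ = -0.23403 - 0.04411j)
  m=2: (0.30411 + 0.08311j) × (-0.19293 + 0.13097j) = -0.06956 + 0.02379j  (running Σ = -0.30358 - 0.02031j)
  m=3: (-0.13171 - 0.05571j) × (0.15291 - 0.19055j) = -0.03076 + 0.01658j  (running Σ = -0.33434 - 0.00373j)
  m=4: (-0.25090 - 0.14820j) × (0.17569 - 0.44237j) = -0.10964 + 0.08495j  (running Σ = -0.44398 + 0.08122j)
  m=5: (0.21069 + 0.16587j) × (0.03058 - 0.38205j) = 0.06981 - 0.07542j  (running Σ = -0.37416 + 0.00580j)
  m=6: (0.12372 + 0.12747j) × (-0.04192 - 0.18895j) = 0.01890 - 0.02872j  (running Σ = -0.35526 - 0.02293j)
  m=7: (-0.27077 - 0.36588j) × (-0.03211 - 0.05655j) = -0.01199 + 0.02706j  (running Σ = -0.36726 + 0.00413j)
  m=8: (0.15503 + 0.28129j) × (-0.00967 - 0.00912j) = 0.00107 - 0.00413j  (running Σ = -0.36619 + 0.00000j)
Total Σ_m = -0.36619 + 0.00000j. Multiply by 0.739198: -0.27069 + 0.00000j. P_8(cos γ) = -0.270688

-0.270688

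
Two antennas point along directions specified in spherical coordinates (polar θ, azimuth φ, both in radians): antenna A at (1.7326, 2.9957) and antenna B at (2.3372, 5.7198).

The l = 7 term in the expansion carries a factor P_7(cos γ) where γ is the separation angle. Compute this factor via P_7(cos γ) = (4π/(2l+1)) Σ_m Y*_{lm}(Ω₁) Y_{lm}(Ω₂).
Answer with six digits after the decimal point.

Addition theorem: P_7(cos γ) = (4π/15) Σ_m Y*_{lm}(Ω₁) Y_{lm}(Ω₂), m = −7…7:
  m=-7: Y*=(-0.238208, 0.388921)  Y=(-0.035008, -0.036198)  product (0.022417, -0.004993)
  m=-6: Y*=(-0.178472, 0.213861)  Y=(0.176250, 0.042892)  product (-0.040629, 0.030038)
  m=-5: Y*=(0.169730, -0.151730)  Y=(-0.354482, 0.119310)  product (-0.042063, 0.074036)
  m=-4: Y*=(0.249229, -0.164562)  Y=(0.281375, -0.346005)  product (0.013188, -0.132538)
  m=-3: Y*=(-0.133265, 0.062361)  Y=(-0.021373, 0.178216)  product (-0.008265, -0.025083)
  m=-2: Y*=(-0.287840, 0.086455)  Y=(0.116731, 0.245383)  product (-0.054814, -0.060539)
  m=-1: Y*=(0.113656, -0.016700)  Y=(-0.266415, -0.168288)  product (-0.033090, -0.014678)
  m=+0: Y*=(0.300139, -0.000000)  Y=(-0.185759, 0.000000)  product (-0.055753, 0.000000)
  m=+1: Y*=(-0.113656, -0.016700)  Y=(0.266415, -0.168288)  product (-0.033090, 0.014678)
  m=+2: Y*=(-0.287840, -0.086455)  Y=(0.116731, -0.245383)  product (-0.054814, 0.060539)
  m=+3: Y*=(0.133265, 0.062361)  Y=(0.021373, 0.178216)  product (-0.008265, 0.025083)
  m=+4: Y*=(0.249229, 0.164562)  Y=(0.281375, 0.346005)  product (0.013188, 0.132538)
  m=+5: Y*=(-0.169730, -0.151730)  Y=(0.354482, 0.119310)  product (-0.042063, -0.074036)
  m=+6: Y*=(-0.178472, -0.213861)  Y=(0.176250, -0.042892)  product (-0.040629, -0.030038)
  m=+7: Y*=(0.238208, 0.388921)  Y=(0.035008, -0.036198)  product (0.022417, 0.004993)
Total Σ_m = (-0.342267, -0.000000). Multiply by 0.837758: (-0.286737, -0.000000). P_7(cos γ) = -0.286737

-0.286737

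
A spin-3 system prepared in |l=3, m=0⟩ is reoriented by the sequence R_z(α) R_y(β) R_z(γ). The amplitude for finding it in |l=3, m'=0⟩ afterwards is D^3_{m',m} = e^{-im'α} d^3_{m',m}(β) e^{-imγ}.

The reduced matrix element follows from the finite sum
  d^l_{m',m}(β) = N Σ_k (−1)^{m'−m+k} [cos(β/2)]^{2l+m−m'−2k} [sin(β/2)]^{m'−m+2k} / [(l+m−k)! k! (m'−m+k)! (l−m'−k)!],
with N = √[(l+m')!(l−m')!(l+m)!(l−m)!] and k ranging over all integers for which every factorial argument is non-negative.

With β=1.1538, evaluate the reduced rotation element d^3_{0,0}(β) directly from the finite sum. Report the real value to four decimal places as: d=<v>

d^3_{0,0}(β=1.1538) via the finite sum:
With c≡cos(β/2)=0.838158 and s≡sin(β/2)=0.545428, N=[6·6·6·6]^{1/2}=36.000000
k∈{0,1,2,3} keeps every argument non-negative
  k=0: (−1)^0·36.0000/(36)·0.8382^6·0.5454^0 = +0.346700
  k=1: (−1)^1·36.0000/(4)·0.8382^4·0.5454^2 = -1.321358
  k=2: (−1)^2·36.0000/(4)·0.8382^2·0.5454^4 = +0.559557
  k=3: (−1)^3·36.0000/(36)·0.8382^0·0.5454^6 = -0.026328
d^3_{0,0}(1.1538) = +0.346700 -1.321358 +0.559557 -0.026328 = -0.441429

d=-0.4414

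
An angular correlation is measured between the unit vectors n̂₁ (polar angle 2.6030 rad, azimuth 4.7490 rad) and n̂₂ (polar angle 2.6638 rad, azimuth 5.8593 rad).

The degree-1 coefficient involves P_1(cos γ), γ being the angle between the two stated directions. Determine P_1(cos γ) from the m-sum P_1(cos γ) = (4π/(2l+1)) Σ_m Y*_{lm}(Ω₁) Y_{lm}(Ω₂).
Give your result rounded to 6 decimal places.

0.867110

Summing Y*_{l m}(θ₁,φ₁)·Y_{l m}(θ₂,φ₂) over m ∈ [−1, 1]; prefactor 4π/(2·1+1) = 4.188790:
  term(m=-1) = +0.012511-0.025220i   from Y*(Ω₁)=+0.006487-0.177095i, Y(Ω₂)=+0.144805+0.065342i
  term(m=+0) = +0.181985+0.000000i   from Y*(Ω₁)=-0.419432-0.000000i, Y(Ω₂)=-0.433885+0.000000i
  term(m=+1) = +0.012511+0.025220i   from Y*(Ω₁)=-0.006487-0.177095i, Y(Ω₂)=-0.144805+0.065342i
Accumulated sum +0.207007+0.000000i; after 4π/(2l+1) scaling, +0.867110+0.000000i ⇒ P_1 = 0.867110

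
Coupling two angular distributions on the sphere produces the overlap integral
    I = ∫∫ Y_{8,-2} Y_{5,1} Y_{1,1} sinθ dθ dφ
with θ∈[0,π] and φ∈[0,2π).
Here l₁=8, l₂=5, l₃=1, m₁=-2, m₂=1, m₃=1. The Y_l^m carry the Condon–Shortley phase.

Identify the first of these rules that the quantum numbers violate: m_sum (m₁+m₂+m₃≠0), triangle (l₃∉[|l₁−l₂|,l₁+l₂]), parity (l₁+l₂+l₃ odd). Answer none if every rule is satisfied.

azimuthal sum: -2 + 1 + 1 = 0  ✓
l₃ must lie in [3,13]; have l₃=1  ✗
L = 8 + 5 + 1 = 14 (even)

triangle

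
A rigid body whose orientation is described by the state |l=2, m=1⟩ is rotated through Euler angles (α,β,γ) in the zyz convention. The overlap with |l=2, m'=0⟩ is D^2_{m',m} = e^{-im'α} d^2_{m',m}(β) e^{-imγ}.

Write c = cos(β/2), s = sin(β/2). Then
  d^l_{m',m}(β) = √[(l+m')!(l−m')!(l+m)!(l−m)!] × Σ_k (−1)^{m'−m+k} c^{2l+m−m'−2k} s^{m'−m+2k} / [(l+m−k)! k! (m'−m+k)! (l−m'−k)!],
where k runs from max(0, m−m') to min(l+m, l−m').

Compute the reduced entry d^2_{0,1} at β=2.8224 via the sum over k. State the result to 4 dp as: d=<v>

d=-0.3649

d^2_{0,1}(β=2.8224) via the finite sum:
Half-angle: c=0.158920, s=0.987292. N=√(2·2·6·1)=4.898979
k: max(0,(1)−(0))=1 … min(2+(1),2−(0))=2
  k=1: (−1)^0·4.8990/(2)·0.1589^3·0.9873^1 = +0.009706
  k=2: (−1)^1·4.8990/(2)·0.1589^1·0.9873^3 = -0.374619
d^2_{0,1}(2.8224) = +0.009706 -0.374619 = -0.364912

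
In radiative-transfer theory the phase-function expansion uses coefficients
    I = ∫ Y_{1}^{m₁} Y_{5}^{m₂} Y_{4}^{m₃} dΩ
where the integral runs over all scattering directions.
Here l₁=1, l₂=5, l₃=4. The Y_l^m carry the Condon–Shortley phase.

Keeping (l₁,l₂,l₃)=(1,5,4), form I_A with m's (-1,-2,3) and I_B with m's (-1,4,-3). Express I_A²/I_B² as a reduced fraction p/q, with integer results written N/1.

Same 1,5,4: normalisation and zero-m 3j drop out of the ratio.
A: Δ: 2! 0! 8! / 11! → 1/495; sum: t=2:+1/10080 = 1/10080; 3j²(1 5 4; -1 -2 3) = Δ·Π!·Σ² = 1/165  (sign -1)
B: Δ: 2! 0! 8! / 11! → 1/495; sum: t=2:+1/10080 = 1/10080; 3j²(1 5 4; -1 4 -3) = Δ·Π!·Σ² = 4/55  (sign -1)
I_A²/I_B² = (1/165)/(4/55) = 1/12

1/12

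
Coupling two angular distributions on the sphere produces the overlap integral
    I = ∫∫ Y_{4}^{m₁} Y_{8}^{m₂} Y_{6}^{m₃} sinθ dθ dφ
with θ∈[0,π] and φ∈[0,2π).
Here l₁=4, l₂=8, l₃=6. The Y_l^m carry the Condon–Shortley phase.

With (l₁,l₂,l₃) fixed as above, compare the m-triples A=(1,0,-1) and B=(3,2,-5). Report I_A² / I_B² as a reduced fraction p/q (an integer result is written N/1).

1080/9251

Shared (l₁,l₂,l₃)=(4,8,6): N and (l;000)² cancel in I_A²/I_B².
A: Δ = 6!·2!·10!/19! = 1/23279256; Racah Σ t=1..3: t=1:−1/7257600 t=2:+1/829440 t=3:−1/1036800 = 1/9676800; ⇒ 3j(4 8 6; 1 0 -1)² = 15/46189, sgn -1
B: Δ = 6!·2!·10!/19! = 1/23279256; Racah Σ t=0..1: t=0:+1/2612736000 t=1:−1/87091200 = -29/2612736000; ⇒ 3j(4 8 6; 3 2 -5)² = 841/302328, sgn +1
I_A²/I_B² = (15/46189)/(841/302328) = 1080/9251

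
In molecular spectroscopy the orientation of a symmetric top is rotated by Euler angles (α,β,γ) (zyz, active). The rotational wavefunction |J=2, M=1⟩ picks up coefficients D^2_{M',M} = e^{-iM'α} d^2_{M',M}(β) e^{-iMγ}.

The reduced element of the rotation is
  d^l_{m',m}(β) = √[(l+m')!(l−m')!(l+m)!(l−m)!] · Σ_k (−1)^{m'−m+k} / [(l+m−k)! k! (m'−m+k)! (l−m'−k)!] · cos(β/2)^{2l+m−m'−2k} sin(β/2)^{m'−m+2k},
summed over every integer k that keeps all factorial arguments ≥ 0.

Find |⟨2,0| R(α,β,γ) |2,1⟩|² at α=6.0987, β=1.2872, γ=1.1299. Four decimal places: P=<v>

P=0.1082

First d^2_{0,1}(β=1.2872), then the phase factors e^{-i(0)α} and e^{-i(1)γ}:
Half-angle: c=0.799941, s=0.600079. N=√(2·2·6·1)=4.898979
k∈{1,2} keeps every argument non-negative
  k=1: (−1)^0·4.8990/(2)·0.7999^3·0.6001^1 = +0.752415
  k=2: (−1)^1·4.8990/(2)·0.7999^1·0.6001^3 = -0.423408
d^2_{0,1}(1.2872) = +0.752415 -0.423408 = +0.329007
|D^2_{0,1}|² = |d^2_{0,1}(β)|² = (+0.329007)² = 0.108246 (the z-rotation phases have unit modulus)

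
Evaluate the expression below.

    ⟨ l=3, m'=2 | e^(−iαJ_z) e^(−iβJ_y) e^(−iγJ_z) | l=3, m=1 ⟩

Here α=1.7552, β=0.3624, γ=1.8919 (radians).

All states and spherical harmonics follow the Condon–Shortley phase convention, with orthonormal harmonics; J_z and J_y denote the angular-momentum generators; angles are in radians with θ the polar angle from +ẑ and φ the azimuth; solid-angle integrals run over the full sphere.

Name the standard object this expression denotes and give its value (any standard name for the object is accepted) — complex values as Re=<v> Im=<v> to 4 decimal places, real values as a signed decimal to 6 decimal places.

Wigner D-matrix element, Re=-0.3116 Im=-0.3776

This is a Wigner D-matrix element — the rotation-matrix element ⟨l m'| R(α,β,γ) |l m⟩ in the angular-momentum basis.
Split into d^3_{2,1}(β=0.3624) × two z-phases.
With c≡cos(β/2)=0.983628 and s≡sin(β/2)=0.180210, N=[120·1·24·2]^{1/2}=75.894664
Admissible k: 0..1 (factorial args all ≥0)
  k=0: (−1)^1·75.8947/(24)·0.9836^5·0.1802^1 = -0.524727
  k=1: (−1)^2·75.8947/(12)·0.9836^3·0.1802^3 = +0.035226
d^3_{2,1}(0.3624) = -0.524727 +0.035226 = -0.489502
Attach z-rotation phases: D = e^{-i(2)(1.7552)}·(-0.489502)·e^{-i(1)(1.8919)} = -0.311552-0.377554i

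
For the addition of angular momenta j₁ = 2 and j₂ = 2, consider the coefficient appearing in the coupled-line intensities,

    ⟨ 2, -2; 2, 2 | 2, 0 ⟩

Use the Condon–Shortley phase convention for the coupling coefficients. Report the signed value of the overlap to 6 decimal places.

+0.534522  (= +√(2/7))

√[5·2!2!2!/7! · 0!4!4!0!2!2!] = √(128/7)
  +(−1)^2/∏(2,0,2,2,0,0)! = 1/8  (running 1/8)
⟨..|..⟩ = √(128/7)·(1/8) = +0.534522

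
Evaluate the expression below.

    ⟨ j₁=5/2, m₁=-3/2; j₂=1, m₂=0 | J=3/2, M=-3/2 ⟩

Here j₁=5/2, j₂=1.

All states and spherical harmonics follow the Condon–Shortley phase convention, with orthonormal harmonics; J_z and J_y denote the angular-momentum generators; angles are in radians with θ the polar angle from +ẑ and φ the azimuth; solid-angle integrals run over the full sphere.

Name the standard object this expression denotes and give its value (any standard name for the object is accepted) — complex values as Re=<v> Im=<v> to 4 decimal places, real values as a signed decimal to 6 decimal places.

This is a Clebsch–Gordan (vector-coupling) coefficient.
j₁+j₂−J=2  J+j₁−j₂=3  J−j₁+j₂=0  j₁+j₂+J+1=6
(j₁±m₁, j₂±m₂, J±M) = (1,4,1,1,0,3)
P² = 48/5
sum k=1..1:
  [1] −1/6 = -1/6
S = -1/6
C² = P²·S² = 4/15 ; C = -0.516398

Clebsch–Gordan coefficient, −√(4/15) ≈ -0.516398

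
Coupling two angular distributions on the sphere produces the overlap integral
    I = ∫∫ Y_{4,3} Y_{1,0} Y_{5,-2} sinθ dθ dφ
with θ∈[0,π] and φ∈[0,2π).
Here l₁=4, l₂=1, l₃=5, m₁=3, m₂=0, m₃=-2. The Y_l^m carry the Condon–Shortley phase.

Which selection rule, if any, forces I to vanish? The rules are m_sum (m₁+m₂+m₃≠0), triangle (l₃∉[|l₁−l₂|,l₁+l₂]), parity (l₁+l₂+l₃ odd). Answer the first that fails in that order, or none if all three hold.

azimuthal sum: 3 + 0 − 2 = 1  ✗
3 ≤ 5 ≤ 5 (triangle on l)
L = 4 + 1 + 5 = 10 (even)

m_sum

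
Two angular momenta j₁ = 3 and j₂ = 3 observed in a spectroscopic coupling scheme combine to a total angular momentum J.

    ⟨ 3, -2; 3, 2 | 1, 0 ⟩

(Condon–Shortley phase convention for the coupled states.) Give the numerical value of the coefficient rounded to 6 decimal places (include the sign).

+0.377964

√[3·5!1!1!/8! · 1!5!5!1!1!1!] = √(900/7)
  +(−1)^4/∏(4,1,1,1,0,0)! = 1/24  (running 1/24)
  +(−1)^5/∏(5,0,0,0,1,1)! = -1/120  (running 1/30)
⟨..|..⟩ = √(900/7)·(1/30) = +0.377964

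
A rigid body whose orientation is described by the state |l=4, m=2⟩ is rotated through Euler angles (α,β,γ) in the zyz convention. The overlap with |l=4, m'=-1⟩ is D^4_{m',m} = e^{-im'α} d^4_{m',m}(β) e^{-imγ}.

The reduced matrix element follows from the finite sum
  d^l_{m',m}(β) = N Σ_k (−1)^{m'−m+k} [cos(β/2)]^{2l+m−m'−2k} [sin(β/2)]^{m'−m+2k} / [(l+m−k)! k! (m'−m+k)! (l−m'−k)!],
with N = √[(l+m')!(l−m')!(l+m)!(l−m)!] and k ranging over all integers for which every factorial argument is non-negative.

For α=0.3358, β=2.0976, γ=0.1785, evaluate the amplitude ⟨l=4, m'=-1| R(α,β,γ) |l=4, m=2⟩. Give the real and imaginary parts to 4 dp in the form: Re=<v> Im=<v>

First d^4_{-1,2}(β=2.0976), then the phase factors e^{-i(-1)α} and e^{-i(2)γ}:
With c≡cos(β/2)=0.498612 and s≡sin(β/2)=0.866826, N=[6·120·720·2]^{1/2}=1018.233765
The bounds max(0,m−m')=3 and min(l+m,l−m')=5 give 3 terms
  k=3: (−1)^0·1018.2338/(72)·0.4986^5·0.8668^3 = +0.283872
  k=4: (−1)^1·1018.2338/(48)·0.4986^3·0.8668^5 = -1.286921
  k=5: (−1)^2·1018.2338/(240)·0.4986^1·0.8668^7 = +0.777894
d^4_{-1,2}(2.0976) = +0.283872 -1.286921 +0.777894 = -0.225155
Phases: e^{-i·(-1)·0.3358}=+0.944147+0.329525i, e^{-i·(2)·0.1785}=+0.936949-0.349465i ⇒ D=-0.225105+0.004773i

Re=-0.2251 Im=0.0048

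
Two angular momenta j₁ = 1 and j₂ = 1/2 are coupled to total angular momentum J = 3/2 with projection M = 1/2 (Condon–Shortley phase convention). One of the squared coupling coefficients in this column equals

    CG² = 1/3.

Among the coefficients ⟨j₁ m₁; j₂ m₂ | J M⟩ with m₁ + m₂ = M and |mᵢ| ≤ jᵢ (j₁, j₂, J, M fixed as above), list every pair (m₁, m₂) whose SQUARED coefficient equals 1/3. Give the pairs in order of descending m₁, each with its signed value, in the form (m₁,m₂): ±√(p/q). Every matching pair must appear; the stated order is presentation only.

(1,-1/2): +√(1/3)

Admissible pairs with m₁+m₂ = M = 1/2: (0,1/2), (1,-1/2)
  (m₁,m₂)=(1,-1/2): CG² = 1/3, CG = +√(1/3)   ← matches the target
  (m₁,m₂)=(0,1/2): CG² = 2/3, CG = +√(2/3)
Pairs with CG² = 1/3: (1,-1/2): +√(1/3)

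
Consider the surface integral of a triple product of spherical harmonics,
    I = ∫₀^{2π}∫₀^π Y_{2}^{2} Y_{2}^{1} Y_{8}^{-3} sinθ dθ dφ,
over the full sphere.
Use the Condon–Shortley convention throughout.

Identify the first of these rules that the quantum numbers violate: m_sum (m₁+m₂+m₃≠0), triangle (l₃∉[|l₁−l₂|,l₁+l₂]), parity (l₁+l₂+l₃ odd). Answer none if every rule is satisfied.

azimuthal sum: 2 + 1 − 3 = 0  ✓
l₃ must lie in [0,4]; have l₃=8  ✗
L = 2 + 2 + 8 = 12 (even)

triangle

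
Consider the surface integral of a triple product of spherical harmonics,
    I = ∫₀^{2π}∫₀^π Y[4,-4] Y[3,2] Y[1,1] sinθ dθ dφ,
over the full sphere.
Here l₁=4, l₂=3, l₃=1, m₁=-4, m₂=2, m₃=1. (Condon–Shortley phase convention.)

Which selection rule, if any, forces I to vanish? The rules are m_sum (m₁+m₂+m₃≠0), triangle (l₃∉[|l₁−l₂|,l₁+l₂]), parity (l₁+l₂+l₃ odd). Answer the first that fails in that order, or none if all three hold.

m_sum

azimuthal sum: -4 + 2 + 1 = -1  ✗
1 ≤ 1 ≤ 7 (triangle on l)
L = 4 + 3 + 1 = 8 (even)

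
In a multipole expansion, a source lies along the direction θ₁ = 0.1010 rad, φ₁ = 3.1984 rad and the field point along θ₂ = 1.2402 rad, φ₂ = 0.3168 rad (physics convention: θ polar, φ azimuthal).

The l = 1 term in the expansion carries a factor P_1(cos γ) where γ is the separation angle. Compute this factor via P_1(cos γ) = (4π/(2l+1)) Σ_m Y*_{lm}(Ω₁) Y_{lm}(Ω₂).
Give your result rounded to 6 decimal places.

Addition theorem: P_1(cos γ) = (4π/3) Σ_m Y*_{lm}(Ω₁) Y_{lm}(Ω₂), m = −1…1:
  [-1]  conj(Y_{1,-1})(Ω₁) = -0.03478 - 0.00198j ; Y_{1,-1}(Ω₂) = 0.31052 - 0.10180j ; Δ = -0.01100 + 0.00293j
  [+0]  conj(Y_{1,0})(Ω₁) = 0.48611 + 0.00000j ; Y_{1,0}(Ω₂) = 0.15860 + 0.00000j ; Δ = 0.07710 + 0.00000j
  [+1]  conj(Y_{1,1})(Ω₁) = 0.03478 - 0.00198j ; Y_{1,1}(Ω₂) = -0.31052 - 0.10180j ; Δ = -0.01100 - 0.00293j
Accumulated sum 0.05510 + 0.00000j; after 4π/(2l+1) scaling, 0.23079 + 0.00000j ⇒ P_1 = 0.230790

0.230790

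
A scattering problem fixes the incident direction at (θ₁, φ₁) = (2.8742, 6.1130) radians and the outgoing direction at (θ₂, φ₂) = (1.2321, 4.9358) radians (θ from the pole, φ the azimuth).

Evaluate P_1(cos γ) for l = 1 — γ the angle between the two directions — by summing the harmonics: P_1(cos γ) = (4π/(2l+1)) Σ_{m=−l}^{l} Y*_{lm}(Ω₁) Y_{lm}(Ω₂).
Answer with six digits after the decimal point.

-0.224876

Term-by-term m-sum for l=1 (normalisation 4π/3 = 4.188790):
  [-1]  conj(Y_{1,-1})(Ω₁) = (0.089967, -0.015461) ; Y_{1,-1}(Ω₂) = (0.072198, 0.317768) ; Δ = (0.011408, 0.027472)
  [+0]  conj(Y_{1,0})(Ω₁) = (-0.471239, -0.000000) ; Y_{1,0}(Ω₂) = (0.162342, 0.000000) ; Δ = (-0.076502, -0.000000)
  [+1]  conj(Y_{1,1})(Ω₁) = (-0.089967, -0.015461) ; Y_{1,1}(Ω₂) = (-0.072198, 0.317768) ; Δ = (0.011408, -0.027472)
Σ over m = (-0.053685, 0.000000); ×(4π/3) → (-0.224876, 0.000000). Real part: -0.224876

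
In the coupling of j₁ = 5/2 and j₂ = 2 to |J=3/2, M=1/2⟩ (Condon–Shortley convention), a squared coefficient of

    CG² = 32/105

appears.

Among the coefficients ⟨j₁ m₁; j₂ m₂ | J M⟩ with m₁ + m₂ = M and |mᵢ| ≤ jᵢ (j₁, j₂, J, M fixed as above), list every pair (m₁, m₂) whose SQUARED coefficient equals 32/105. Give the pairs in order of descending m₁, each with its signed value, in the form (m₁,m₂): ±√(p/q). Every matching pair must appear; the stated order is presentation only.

(-3/2,2): −√(32/105)

Admissible pairs with m₁+m₂ = M = 1/2: (-3/2,2), (-1/2,1), (1/2,0), (3/2,-1), (5/2,-2)
  (m₁,m₂)=(5/2,-2): CG² = 8/21, CG = +√(8/21)
  (m₁,m₂)=(3/2,-1): CG² = 2/105, CG = −√(2/105)
  (m₁,m₂)=(1/2,0): CG² = 2/35, CG = −√(2/35)
  (m₁,m₂)=(-1/2,1): CG² = 5/21, CG = +√(5/21)
  (m₁,m₂)=(-3/2,2): CG² = 32/105, CG = −√(32/105)   ← matches the target
Pairs with CG² = 32/105: (-3/2,2): −√(32/105)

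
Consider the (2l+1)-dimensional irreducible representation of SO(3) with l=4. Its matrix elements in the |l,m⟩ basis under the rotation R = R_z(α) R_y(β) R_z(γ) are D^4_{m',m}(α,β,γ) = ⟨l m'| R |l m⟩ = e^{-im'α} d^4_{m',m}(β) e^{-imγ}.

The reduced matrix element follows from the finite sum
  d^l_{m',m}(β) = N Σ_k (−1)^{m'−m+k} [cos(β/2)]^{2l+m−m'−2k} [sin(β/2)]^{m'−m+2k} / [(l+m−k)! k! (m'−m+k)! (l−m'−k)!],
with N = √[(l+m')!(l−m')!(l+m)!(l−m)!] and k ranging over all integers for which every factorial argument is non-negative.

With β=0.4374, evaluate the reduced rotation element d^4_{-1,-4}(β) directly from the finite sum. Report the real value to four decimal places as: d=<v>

d=-0.0677

d^4_{-1,-4}(β=0.4374) via the finite sum:
With c≡cos(β/2)=0.976180 and s≡sin(β/2)=0.216961, N=[6·120·1·40320]^{1/2}=5387.986637
k∈{0} keeps every argument non-negative
  k=0: (−1)^3·5387.9866/(720)·0.9762^5·0.2170^3 = -0.067747
d^4_{-1,-4}(0.4374) = -0.067747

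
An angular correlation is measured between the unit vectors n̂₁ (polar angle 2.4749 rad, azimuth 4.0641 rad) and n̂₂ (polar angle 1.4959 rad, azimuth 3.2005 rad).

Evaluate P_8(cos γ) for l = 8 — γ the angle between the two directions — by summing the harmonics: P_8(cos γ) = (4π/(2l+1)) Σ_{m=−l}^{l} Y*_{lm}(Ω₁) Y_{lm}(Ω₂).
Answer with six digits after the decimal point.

Expand P_8 via completeness: Σ_{m} conj(Y_{8,m}) at Ω₁ times Y_{8,m} at Ω₂ —
  term(m=-8) = +0.004503+0.003253i   from Y*(Ω₁)=+0.005030+0.009807i, Y(Ω₂)=+0.449047-0.228812i
  term(m=-7) = -0.008237+0.001998i   from Y*(Ω₁)=+0.055180+0.009720i, Y(Ω₂)=-0.138589+0.060623i
  term(m=-6) = -0.026669+0.052603i   from Y*(Ω₁)=+0.127499-0.118336i, Y(Ω₂)=-0.318086+0.117354i
  term(m=-5) = -0.024334-0.058467i   from Y*(Ω₁)=-0.036084-0.360174i, Y(Ω₂)=+0.167418-0.050788i
  term(m=-4) = -0.131280-0.042459i   from Y*(Ω₁)=-0.410960-0.251078i, Y(Ω₂)=+0.278583-0.066885i
  term(m=-3) = +0.046540-0.028585i   from Y*(Ω₁)=-0.274702+0.107835i, Y(Ω₂)=-0.182192+0.032537i
  term(m=-2) = -0.007461+0.047316i   from Y*(Ω₁)=+0.049338-0.175389i, Y(Ω₂)=-0.261087+0.030903i
  term(m=-1) = -0.048817-0.057118i   from Y*(Ω₁)=-0.239870-0.316656i, Y(Ω₂)=+0.188813-0.011135i
  term(m=+0) = +0.015521+0.000000i   from Y*(Ω₁)=+0.060656-0.000000i, Y(Ω₂)=+0.255887+0.000000i
  term(m=+1) = -0.048817+0.057118i   from Y*(Ω₁)=+0.239870-0.316656i, Y(Ω₂)=-0.188813-0.011135i
  term(m=+2) = -0.007461-0.047316i   from Y*(Ω₁)=+0.049338+0.175389i, Y(Ω₂)=-0.261087-0.030903i
  term(m=+3) = +0.046540+0.028585i   from Y*(Ω₁)=+0.274702+0.107835i, Y(Ω₂)=+0.182192+0.032537i
  term(m=+4) = -0.131280+0.042459i   from Y*(Ω₁)=-0.410960+0.251078i, Y(Ω₂)=+0.278583+0.066885i
  term(m=+5) = -0.024334+0.058467i   from Y*(Ω₁)=+0.036084-0.360174i, Y(Ω₂)=-0.167418-0.050788i
  term(m=+6) = -0.026669-0.052603i   from Y*(Ω₁)=+0.127499+0.118336i, Y(Ω₂)=-0.318086-0.117354i
  term(m=+7) = -0.008237-0.001998i   from Y*(Ω₁)=-0.055180+0.009720i, Y(Ω₂)=+0.138589+0.060623i
  term(m=+8) = +0.004503-0.003253i   from Y*(Ω₁)=+0.005030-0.009807i, Y(Ω₂)=+0.449047+0.228812i
Total Σ_m = -0.375986+0.000000i. Multiply by 0.739198: -0.277928+0.000000i. P_8(cos γ) = -0.277928

-0.277928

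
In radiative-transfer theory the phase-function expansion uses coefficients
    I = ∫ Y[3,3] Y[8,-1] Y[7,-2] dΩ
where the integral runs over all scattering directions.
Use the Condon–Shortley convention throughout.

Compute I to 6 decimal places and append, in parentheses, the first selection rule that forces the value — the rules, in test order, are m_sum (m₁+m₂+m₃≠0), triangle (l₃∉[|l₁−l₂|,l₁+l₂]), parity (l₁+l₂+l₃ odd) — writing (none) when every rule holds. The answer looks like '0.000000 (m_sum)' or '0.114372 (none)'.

m-sum 0 ✓  L=18 even ✓  5≤7≤11 ✓
Π(2lᵢ+1) = 7×17×15 = 1785
triangle coeff Δ(3,8,7) = 1/5290740
Σ_t [1,3]: t=1:−1/7257600 t=2:+1/2073600 t=3:−1/7257600 = 1/4838400
(3j)²=252/20995 [(3 8 7; 0 0 0)], sign=-1
Σ_t [0,0]: t=0:+1/29030400 = 1/29030400
(3j)²=54/4199 [(3 8 7; 3 -1 -2)], sign=-1
⇒ 4πI² = 285768/1037153
I = (+1)√(285768/1037153/(4π)) = 0.14807456
No selection rule forces the value: the integral is nonzero (none).

0.148075 (none)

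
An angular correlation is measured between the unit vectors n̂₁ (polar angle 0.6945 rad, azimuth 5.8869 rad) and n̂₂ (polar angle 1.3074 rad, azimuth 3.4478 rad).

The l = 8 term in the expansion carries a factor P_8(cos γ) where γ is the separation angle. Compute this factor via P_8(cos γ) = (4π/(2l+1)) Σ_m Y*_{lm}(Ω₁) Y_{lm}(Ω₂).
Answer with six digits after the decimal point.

-0.194221

Summing Y*_{l m}(θ₁,φ₁)·Y_{l m}(θ₂,φ₂) over m ∈ [−8, 8]; prefactor 4π/(2·8+1) = 0.739198:
  [-8]  conj(Y_{8,-8})(Ω₁) = (-0.014502, 0.000416) ; Y_{8,-8}(Ω₂) = (-0.299727, -0.248352) ; Δ = (0.004450, 0.003477)
  [-7]  conj(Y_{8,-7})(Ω₁) = (-0.065019, -0.025039) ; Y_{8,-7}(Ω₂) = (0.227509, 0.352879) ; Δ = (-0.005957, -0.028640)
  [-6]  conj(Y_{8,-6})(Ω₁) = (-0.146752, -0.140569) ; Y_{8,-6}(Ω₂) = (-0.001350, -0.004948) ; Δ = (-0.000497, 0.000916)
  [-5]  conj(Y_{8,-5})(Ω₁) = (-0.156828, -0.360210) ; Y_{8,-5}(Ω₂) = (0.014003, -0.352009) ; Δ = (-0.128993, 0.050161)
  [-4]  conj(Y_{8,-4})(Ω₁) = (-0.006763, -0.471410) ; Y_{8,-4}(Ω₂) = (-0.046237, 0.128270) ; Δ = (0.060780, 0.020929)
  [-3]  conj(Y_{8,-3})(Ω₁) = (0.081569, -0.203077) ; Y_{8,-3}(Ω₂) = (-0.175998, 0.230472) ; Δ = (0.032448, 0.054541)
  [-2]  conj(Y_{8,-2})(Ω₁) = (-0.179344, 0.181935) ; Y_{8,-2}(Ω₂) = (0.153634, -0.107931) ; Δ = (-0.007917, 0.047308)
  [-1]  conj(Y_{8,-1})(Ω₁) = (-0.331305, 0.138625) ; Y_{8,-1}(Ω₂) = (0.245402, -0.077584) ; Δ = (-0.070548, 0.059723)
  [+0]  conj(Y_{8,0})(Ω₁) = (0.150268, -0.000000) ; Y_{8,0}(Ω₂) = (-0.201489, 0.000000) ; Δ = (-0.030277, 0.000000)
  [+1]  conj(Y_{8,1})(Ω₁) = (0.331305, 0.138625) ; Y_{8,1}(Ω₂) = (-0.245402, -0.077584) ; Δ = (-0.070548, -0.059723)
  [+2]  conj(Y_{8,2})(Ω₁) = (-0.179344, -0.181935) ; Y_{8,2}(Ω₂) = (0.153634, 0.107931) ; Δ = (-0.007917, -0.047308)
  [+3]  conj(Y_{8,3})(Ω₁) = (-0.081569, -0.203077) ; Y_{8,3}(Ω₂) = (0.175998, 0.230472) ; Δ = (0.032448, -0.054541)
  [+4]  conj(Y_{8,4})(Ω₁) = (-0.006763, 0.471410) ; Y_{8,4}(Ω₂) = (-0.046237, -0.128270) ; Δ = (0.060780, -0.020929)
  [+5]  conj(Y_{8,5})(Ω₁) = (0.156828, -0.360210) ; Y_{8,5}(Ω₂) = (-0.014003, -0.352009) ; Δ = (-0.128993, -0.050161)
  [+6]  conj(Y_{8,6})(Ω₁) = (-0.146752, 0.140569) ; Y_{8,6}(Ω₂) = (-0.001350, 0.004948) ; Δ = (-0.000497, -0.000916)
  [+7]  conj(Y_{8,7})(Ω₁) = (0.065019, -0.025039) ; Y_{8,7}(Ω₂) = (-0.227509, 0.352879) ; Δ = (-0.005957, 0.028640)
  [+8]  conj(Y_{8,8})(Ω₁) = (-0.014502, -0.000416) ; Y_{8,8}(Ω₂) = (-0.299727, 0.248352) ; Δ = (0.004450, -0.003477)
Total Σ_m = (-0.262745, -0.000000). Multiply by 0.739198: (-0.194221, -0.000000). P_8(cos γ) = -0.194221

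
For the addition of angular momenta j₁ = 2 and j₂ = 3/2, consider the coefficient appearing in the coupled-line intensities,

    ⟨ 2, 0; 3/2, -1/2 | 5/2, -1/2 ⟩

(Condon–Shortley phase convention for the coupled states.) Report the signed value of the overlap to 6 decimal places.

j₁+j₂−J=1  J+j₁−j₂=3  J−j₁+j₂=2  j₁+j₂+J+1=7
(j₁±m₁, j₂±m₂, J±M) = (2,2,1,2,2,3)
P² = 48/35
sum k=0..1:
  [0] +1/2 = 1/2
  [1] −1/4 = -1/4
S = 1/4
C² = P²·S² = 3/35 ; C = +0.292770

+√(3/35) = +0.292770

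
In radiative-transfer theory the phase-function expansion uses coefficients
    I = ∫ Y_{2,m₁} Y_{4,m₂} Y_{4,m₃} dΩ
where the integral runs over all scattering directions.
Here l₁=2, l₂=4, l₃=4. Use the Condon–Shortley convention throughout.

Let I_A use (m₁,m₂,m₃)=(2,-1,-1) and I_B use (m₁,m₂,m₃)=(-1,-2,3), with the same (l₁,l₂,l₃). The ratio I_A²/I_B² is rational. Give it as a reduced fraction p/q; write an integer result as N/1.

l's match ⇒ only the (l;m) 3-j factors differ between A and B.
A: triangle coeff Δ(2,4,4) = 1/13860; Σ_t [0,0]: t=0:+1/144 = 1/144; (3j)²=10/231 [(2 4 4; 2 -1 -1)], sign=-1
B: triangle coeff Δ(2,4,4) = 1/13860; Σ_t [1,2]: t=1:−1/240 t=2:+1/1440 = -1/288; (3j)²=5/132 [(2 4 4; -1 -2 3)], sign=+1
I_A²/I_B² = (10/231)/(5/132) = 8/7

8/7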